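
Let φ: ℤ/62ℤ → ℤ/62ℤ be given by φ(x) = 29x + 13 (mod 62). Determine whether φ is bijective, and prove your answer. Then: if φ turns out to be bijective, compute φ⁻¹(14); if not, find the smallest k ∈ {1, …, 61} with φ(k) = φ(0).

15

If φ(u) = φ(v), then 29u ≡ 29v (mod 62). Because gcd(29, 62) = 1, we may cancel 29 to get u ≡ v (mod 62).
We now compute 29⁻¹ mod 62 explicitly. Euclid's algorithm: 62 = 2·29 + 4, 29 = 7·4 + 1; back-substituting gives 1 = 15·29 − 7·62, so 29⁻¹ ≡ 15 (mod 62).
For any y ∈ ℤ/62ℤ, x = 15(y − 13) mod 62 satisfies φ(x) = 29·15(y − 13) + 13 ≡ y (since 29·15 ≡ 1 mod 62). So every y has a preimage.
Thus φ is bijective.
Since φ is bijective, we find φ⁻¹(14): we need 29x ≡ 14 − 13 ≡ 1 (mod 62). Using 29⁻¹ = 15: x ≡ 15·1 = 15, so x = 15.
Check: φ(15) = 29·15 + 13 = 448 = 7·62 + 14 ≡ 14 (mod 62).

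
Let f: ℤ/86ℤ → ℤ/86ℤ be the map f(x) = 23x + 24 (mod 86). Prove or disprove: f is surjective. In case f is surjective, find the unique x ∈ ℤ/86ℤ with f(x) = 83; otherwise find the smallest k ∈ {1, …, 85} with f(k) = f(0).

25

Since gcd(23, 86) = 1, 23 is invertible modulo 86. Euclid's algorithm: 86 = 3·23 + 17, 23 = 1·17 + 6, 17 = 2·6 + 5, 6 = 1·5 + 1; back-substituting gives 1 = 15·23 − 4·86, so 23⁻¹ ≡ 15 (mod 86).
Then y ↦ 15(y − 24) is a two-sided inverse to f, so every y ∈ ℤ/86ℤ has a preimage.
Therefore f is surjective.
Since f is surjective, we find f⁻¹(83): we need 23x ≡ 83 − 24 ≡ 59 (mod 86). Using 23⁻¹ = 15: x ≡ 15·59 = 885 = 10·86 + 25, so x = 25.
Check: f(25) = 23·25 + 24 = 599 = 6·86 + 83 ≡ 83 (mod 86).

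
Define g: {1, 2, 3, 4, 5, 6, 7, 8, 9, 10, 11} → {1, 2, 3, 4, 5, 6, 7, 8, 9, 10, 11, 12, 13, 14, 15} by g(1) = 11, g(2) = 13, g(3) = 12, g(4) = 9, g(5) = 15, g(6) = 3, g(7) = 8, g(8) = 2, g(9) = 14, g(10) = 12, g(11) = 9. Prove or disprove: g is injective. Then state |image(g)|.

g(3) = 12 = g(10) with 3 ≠ 10, so g is not injective.
The image of g is {2, 3, 8, 9, 11, 12, 13, 14, 15}, which has 9 elements.

9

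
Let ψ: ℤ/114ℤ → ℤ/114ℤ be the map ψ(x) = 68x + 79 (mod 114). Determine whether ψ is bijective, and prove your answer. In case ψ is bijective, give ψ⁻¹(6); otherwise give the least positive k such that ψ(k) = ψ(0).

Recall that ψ is injective when ψ(s) = ψ(t) forces s = t.
We have gcd(68, 114) = 2 > 1. Taking s = 0 and t = 57: ψ(0) = 79 and ψ(57) = 68·57 + 79 = 3955 ≡ 79 (mod 114).
So ψ(0) = ψ(57) while 0 ≠ 57, therefore ψ is not injective, hence not bijective.
Since ψ is not bijective, we find the least positive k with ψ(k) = ψ(0): this means 68k ≡ 0 (mod 114), i.e. 114 ∣ 68k. Since gcd(68, 114) = 2, dividing through by 2 this holds exactly when 57 ∣ 34k, and as gcd(34, 57) = 1, exactly when 57 ∣ k.
The smallest positive such k is 57.

57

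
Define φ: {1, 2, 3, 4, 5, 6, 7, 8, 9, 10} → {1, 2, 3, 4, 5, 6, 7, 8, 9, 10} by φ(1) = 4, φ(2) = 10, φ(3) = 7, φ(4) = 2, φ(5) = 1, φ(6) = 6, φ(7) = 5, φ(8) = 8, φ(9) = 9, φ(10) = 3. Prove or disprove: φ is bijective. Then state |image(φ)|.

10

The values 4, 10, 7, 2, 1, 6, 5, 8, 9, 3 are a permutation of {1, 2, 3, 4, 5, 6, 7, 8, 9, 10}: each element appears exactly once.
So φ is injective and surjective, hence bijective.
The image of φ is {1, 2, 3, 4, 5, 6, 7, 8, 9, 10}, which has 10 elements.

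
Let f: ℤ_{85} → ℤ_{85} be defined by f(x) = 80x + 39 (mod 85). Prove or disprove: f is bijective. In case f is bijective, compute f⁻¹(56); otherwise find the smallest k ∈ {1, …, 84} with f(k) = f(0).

17

Recall that f is injective if f(x_1) = f(x_2) implies x_1 = x_2.
We have gcd(80, 85) = 5 > 1. Taking x_1 = 0 and x_2 = 17: f(0) = 39 and f(17) = 80·17 + 39 = 1399 ≡ 39 (mod 85).
So f(0) = f(17) while 0 ≠ 17, thus f is not injective, hence not bijective.
Since f is not bijective, we find the least positive k with f(k) = f(0): this means 80k ≡ 0 (mod 85), i.e. 85 ∣ 80k. Since gcd(80, 85) = 5, dividing through by 5 this holds exactly when 17 ∣ 16k, and as gcd(16, 17) = 1, exactly when 17 ∣ k.
The smallest positive such k is 17.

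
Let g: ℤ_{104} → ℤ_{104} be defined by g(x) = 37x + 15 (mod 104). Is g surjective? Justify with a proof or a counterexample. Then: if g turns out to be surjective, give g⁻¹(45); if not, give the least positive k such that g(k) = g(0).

102

By definition, g is surjective if every y in the codomain equals g(x) for some x in the domain.
Since gcd(37, 104) = 1, 37 is invertible modulo 104. Euclid's algorithm: 104 = 2·37 + 30, 37 = 1·30 + 7, 30 = 4·7 + 2, 7 = 3·2 + 1; back-substituting gives 1 = 45·37 − 16·104, so 37⁻¹ ≡ 45 (mod 104).
For any y ∈ ℤ_{104}, x = 45(y − 15) mod 104 satisfies g(x) = 37·45(y − 15) + 15 ≡ y (since 37·45 ≡ 1 mod 104). So every y has a preimage.
So g is surjective.
Since g is surjective, we find g⁻¹(45): we need 37x ≡ 45 − 15 ≡ 30 (mod 104). Using 37⁻¹ = 45: x ≡ 45·30 = 1350 = 12·104 + 102, so x = 102.
Check: g(102) = 37·102 + 15 = 3789 = 36·104 + 45 ≡ 45 (mod 104).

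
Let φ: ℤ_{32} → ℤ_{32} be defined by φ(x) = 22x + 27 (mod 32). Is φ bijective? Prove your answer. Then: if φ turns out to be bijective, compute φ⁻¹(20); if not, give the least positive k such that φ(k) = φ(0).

16

We have gcd(22, 32) = 2 > 1. Taking a = 0 and b = 16: φ(0) = 27 and φ(16) = 22·16 + 27 = 379 ≡ 27 (mod 32).
So φ(0) = φ(16) while 0 ≠ 16, hence φ is not injective, hence not bijective.
Since φ is not bijective, we find the least positive k with φ(k) = φ(0): this means 22k ≡ 0 (mod 32), i.e. 32 ∣ 22k. Since gcd(22, 32) = 2, dividing through by 2 this holds exactly when 16 ∣ 11k, and as gcd(11, 16) = 1, exactly when 16 ∣ k.
The smallest positive such k is 16.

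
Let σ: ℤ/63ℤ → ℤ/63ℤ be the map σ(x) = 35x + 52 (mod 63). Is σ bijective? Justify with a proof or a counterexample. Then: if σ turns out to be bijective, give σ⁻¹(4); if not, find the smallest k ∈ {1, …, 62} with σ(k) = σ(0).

9

Recall: σ is injective when σ(a) = σ(b) forces a = b.
We have gcd(35, 63) = 7 > 1. Taking a = 0 and b = 9: σ(0) = 52 and σ(9) = 35·9 + 52 = 367 ≡ 52 (mod 63).
So σ(0) = σ(9) while 0 ≠ 9, hence σ is not injective, hence not bijective.
Since σ is not bijective, we find the least positive k with σ(k) = σ(0): this means 35k ≡ 0 (mod 63), i.e. 63 ∣ 35k. Since gcd(35, 63) = 7, dividing through by 7 this holds exactly when 9 ∣ 5k, and as gcd(5, 9) = 1, exactly when 9 ∣ k.
The smallest positive such k is 9.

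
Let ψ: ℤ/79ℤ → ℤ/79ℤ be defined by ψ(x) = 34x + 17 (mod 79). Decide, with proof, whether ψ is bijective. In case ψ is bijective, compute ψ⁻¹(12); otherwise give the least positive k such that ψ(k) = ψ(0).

44

If ψ(s) = ψ(t), then 34s ≡ 34t (mod 79). Because gcd(34, 79) = 1, we may cancel 34 to get s ≡ t (mod 79).
We now compute 34⁻¹ mod 79 explicitly. Euclid's algorithm: 79 = 2·34 + 11, 34 = 3·11 + 1; back-substituting gives 1 = 7·34 − 3·79, so 34⁻¹ ≡ 7 (mod 79).
For any y ∈ ℤ/79ℤ, x = 7(y − 17) mod 79 satisfies ψ(x) = 34·7(y − 17) + 17 ≡ y (since 34·7 ≡ 1 mod 79). So every y has a preimage.
Hence ψ is bijective.
Since ψ is bijective, we compute ψ⁻¹(12): solve 34x + 17 ≡ 12 (mod 79), i.e. 34x ≡ 74 (mod 79).
Multiplying by 34⁻¹ = 7 gives x ≡ 7·74 = 518 = 6·79 + 44 ≡ 44 (mod 79).
Check: ψ(44) = 34·44 + 17 = 1513 = 19·79 + 12 ≡ 12 (mod 79).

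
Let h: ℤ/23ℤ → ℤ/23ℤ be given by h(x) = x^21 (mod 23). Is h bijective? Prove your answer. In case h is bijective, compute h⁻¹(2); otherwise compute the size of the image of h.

12

Since 23 is prime, the nonzero elements of ℤ/23ℤ form a cyclic group of order 22.
As gcd(21, 22) = 1, raising to the 21st power is a bijection on this group: if a^21 ≡ b^21 then (ab^{−1})^21 = 1, and the only element of order dividing gcd(21, 22) = 1 is 1, so a = b.
With h(0) = 0 this makes h injective on all of ℤ/23ℤ, hence bijective (finite equal-size domain and codomain). In particular h is bijective.
Since h is bijective, we find the preimage of 2. The inverse of x ↦ x^21 on (ℤ/23ℤ)^× is x ↦ x^21, because 21·21 = 441 = 20·22 + 1 ≡ 1 (mod 22) and x^{22} = 1 for x ≠ 0 (Fermat). So h⁻¹(2) = 2^21 mod 23.
Repeated squaring mod 23: 2^1 ≡ 2, 2^2 ≡ 2² = 4, 2^4 ≡ 4² = 16, 2^8 ≡ 16² = 256 ≡ 3, 2^16 ≡ 3² = 9. Since 21 = 16 + 4 + 1, 2^21 ≡ 9·16·2: 9·16 = 144 ≡ 6, then 6·2 = 12. So 2^21 ≡ 12 (mod 23).
Hence h⁻¹(2) = 12.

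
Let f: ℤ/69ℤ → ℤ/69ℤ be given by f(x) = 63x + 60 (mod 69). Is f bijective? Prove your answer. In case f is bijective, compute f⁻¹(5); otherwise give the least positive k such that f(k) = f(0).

By definition, f is injective when f(u) = f(v) forces u = v.
We have gcd(63, 69) = 3 > 1. Taking u = 0 and v = 23: f(0) = 60 and f(23) = 63·23 + 60 = 1509 ≡ 60 (mod 69).
So f(0) = f(23) while 0 ≠ 23, hence f is not injective, hence not bijective.
Since f is not bijective, we find the least positive k with f(k) = f(0): this means 63k ≡ 0 (mod 69), i.e. 69 ∣ 63k. Since gcd(63, 69) = 3, dividing through by 3 this holds exactly when 23 ∣ 21k, and as gcd(21, 23) = 1, exactly when 23 ∣ k.
The smallest positive such k is 23.

23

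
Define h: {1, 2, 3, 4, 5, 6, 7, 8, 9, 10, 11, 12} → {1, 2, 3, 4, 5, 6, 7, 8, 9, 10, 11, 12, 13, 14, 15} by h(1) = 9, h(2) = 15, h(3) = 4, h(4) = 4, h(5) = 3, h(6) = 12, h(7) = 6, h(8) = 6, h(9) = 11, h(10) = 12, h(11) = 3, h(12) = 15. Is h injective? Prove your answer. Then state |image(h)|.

7

h(3) = 4 = h(4) with 3 ≠ 4, so h is not injective.
The image of h is {3, 4, 6, 9, 11, 12, 15}, which has 7 elements.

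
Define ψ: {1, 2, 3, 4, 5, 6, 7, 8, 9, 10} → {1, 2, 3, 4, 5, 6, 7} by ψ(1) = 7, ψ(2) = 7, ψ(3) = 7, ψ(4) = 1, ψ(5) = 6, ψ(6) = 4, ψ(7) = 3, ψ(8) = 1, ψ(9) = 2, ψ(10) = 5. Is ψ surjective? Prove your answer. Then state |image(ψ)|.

7

Every element of the codomain has a preimage: 1 = ψ(4), 2 = ψ(9), 3 = ψ(7), 4 = ψ(6), 5 = ψ(10), 6 = ψ(5), 7 = ψ(1).
Hence ψ is surjective.
The image of ψ is {1, 2, 3, 4, 5, 6, 7}, which has 7 elements.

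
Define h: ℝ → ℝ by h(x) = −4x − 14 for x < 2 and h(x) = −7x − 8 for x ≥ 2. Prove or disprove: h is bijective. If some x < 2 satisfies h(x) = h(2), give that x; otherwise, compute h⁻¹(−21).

7/4

Both pieces are strictly decreasing (slopes −4 and −7), so each is injective on its own interval.
The left piece maps (−∞, 2) onto (−22, ∞); the right piece maps [2, ∞) onto (−∞, −22].
Since −22 = −22, the images partition ℝ: h is injective and surjective, hence bijective.
Because the two images are disjoint, no x < 2 has h(x) = h(2), so we compute h⁻¹(−21): −21 lies in (−22, ∞), so solve −4x − 14 = −21: x = (−21 + 14)/(−4) = 7/4.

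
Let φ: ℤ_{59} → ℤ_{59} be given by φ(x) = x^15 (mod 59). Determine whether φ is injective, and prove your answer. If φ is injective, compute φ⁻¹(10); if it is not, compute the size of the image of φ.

18

Since 59 is prime, the nonzero elements of ℤ_{59} form a cyclic group of order 58.
As gcd(15, 58) = 1, raising to the 15th power is a bijection on this group: if a^15 ≡ b^15 then (ab^{−1})^15 = 1, and the only element of order dividing gcd(15, 58) = 1 is 1, so a = b.
With φ(0) = 0 this makes φ injective on all of ℤ_{59}, hence bijective (finite equal-size domain and codomain). In particular φ is injective.
Since φ is injective, we find the preimage of 10. The inverse of x ↦ x^15 on (ℤ_{59})^× is x ↦ x^31, because 15·31 = 465 = 8·58 + 1 ≡ 1 (mod 58) and x^{58} = 1 for x ≠ 0 (Fermat). So φ⁻¹(10) = 10^31 mod 59.
Repeated squaring mod 59: 10^1 ≡ 10, 10^2 ≡ 10² = 100 ≡ 41, 10^4 ≡ 41² = 1681 ≡ 29, 10^8 ≡ 29² = 841 ≡ 15, 10^16 ≡ 15² = 225 ≡ 48. Since 31 = 16 + 8 + 4 + 2 + 1, 10^31 ≡ 48·15·29·41·10: 48·15 = 720 ≡ 12, then 12·29 = 348 ≡ 53, then 53·41 = 2173 ≡ 49, then 49·10 = 490 ≡ 18. So 10^31 ≡ 18 (mod 59).
Hence φ⁻¹(10) = 18.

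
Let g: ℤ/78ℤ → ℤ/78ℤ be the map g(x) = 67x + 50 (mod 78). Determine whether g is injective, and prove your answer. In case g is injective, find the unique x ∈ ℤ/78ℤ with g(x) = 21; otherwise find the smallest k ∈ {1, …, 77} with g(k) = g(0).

31

If g(x_1) = g(x_2), then 67x_1 ≡ 67x_2 (mod 78). Because gcd(67, 78) = 1, we may cancel 67 to get x_1 ≡ x_2 (mod 78).
Therefore g is injective.
We now compute 67⁻¹ mod 78 explicitly. Euclid's algorithm: 78 = 1·67 + 11, 67 = 6·11 + 1; back-substituting gives 1 = 7·67 − 6·78, so 67⁻¹ ≡ 7 (mod 78).
Since g is injective, we compute g⁻¹(21): solve 67x + 50 ≡ 21 (mod 78), i.e. 67x ≡ 49 (mod 78).
Multiplying by 67⁻¹ = 7 gives x ≡ 7·49 = 343 = 4·78 + 31 ≡ 31 (mod 78).
Check: g(31) = 67·31 + 50 = 2127 = 27·78 + 21 ≡ 21 (mod 78).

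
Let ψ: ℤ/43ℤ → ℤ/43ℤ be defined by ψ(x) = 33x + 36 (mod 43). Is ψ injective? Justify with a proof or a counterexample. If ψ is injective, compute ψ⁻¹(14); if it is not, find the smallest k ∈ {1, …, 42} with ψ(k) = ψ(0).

28

If ψ(u) = ψ(v), then 33u ≡ 33v (mod 43). Because gcd(33, 43) = 1, we may cancel 33 to get u ≡ v (mod 43).
Thus ψ is injective.
We now compute 33⁻¹ mod 43 explicitly. Euclid's algorithm: 43 = 1·33 + 10, 33 = 3·10 + 3, 10 = 3·3 + 1; back-substituting gives 1 = 30·33 − 23·43, so 33⁻¹ ≡ 30 (mod 43).
Since ψ is injective, we compute ψ⁻¹(14): solve 33x + 36 ≡ 14 (mod 43), i.e. 33x ≡ 21 (mod 43).
Multiplying by 33⁻¹ = 30 gives x ≡ 30·21 = 630 = 14·43 + 28 ≡ 28 (mod 43).
Check: ψ(28) = 33·28 + 36 = 960 = 22·43 + 14 ≡ 14 (mod 43).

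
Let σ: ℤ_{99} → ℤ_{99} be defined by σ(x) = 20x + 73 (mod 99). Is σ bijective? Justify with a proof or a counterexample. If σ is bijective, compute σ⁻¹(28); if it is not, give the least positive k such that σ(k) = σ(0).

Suppose σ(s) = σ(t) in ℤ_{99}. Then 20s + 73 ≡ 20t + 73 (mod 99), thus 20(s − t) ≡ 0 (mod 99).
Since gcd(20, 99) = 1, 20 is invertible modulo 99, thus s − t ≡ 0 (mod 99), i.e. s = t.
We now compute 20⁻¹ mod 99 explicitly. Euclid's algorithm: 99 = 4·20 + 19, 20 = 1·19 + 1; back-substituting gives 1 = 5·20 − 1·99, so 20⁻¹ ≡ 5 (mod 99).
For any y ∈ ℤ_{99}, x = 5(y − 73) mod 99 satisfies σ(x) = 20·5(y − 73) + 73 ≡ y (since 20·5 ≡ 1 mod 99). So every y has a preimage.
Thus σ is bijective.
Since σ is bijective, we find σ⁻¹(28): we need 20x ≡ 28 − 73 ≡ 54 (mod 99). Using 20⁻¹ = 5: x ≡ 5·54 = 270 = 2·99 + 72, so x = 72.
Check: σ(72) = 20·72 + 73 = 1513 = 15·99 + 28 ≡ 28 (mod 99).

72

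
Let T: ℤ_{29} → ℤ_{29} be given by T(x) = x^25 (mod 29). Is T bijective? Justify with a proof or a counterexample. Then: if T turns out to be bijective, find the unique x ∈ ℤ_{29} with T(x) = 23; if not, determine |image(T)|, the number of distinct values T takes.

Since 29 is prime, the nonzero elements of ℤ_{29} form a cyclic group of order 28.
As gcd(25, 28) = 1, raising to the 25th power is a bijection on this group: if s^25 ≡ t^25 then (st^{−1})^25 = 1, and the only element of order dividing gcd(25, 28) = 1 is 1, so s = t.
With T(0) = 0 this makes T injective on all of ℤ_{29}, hence bijective (finite equal-size domain and codomain). In particular T is bijective.
Since T is bijective, we find the preimage of 23. The inverse of x ↦ x^25 on (ℤ_{29})^× is x ↦ x^9, because 25·9 = 225 = 8·28 + 1 ≡ 1 (mod 28) and x^{28} = 1 for x ≠ 0 (Fermat). So T⁻¹(23) = 23^9 mod 29.
Repeated squaring mod 29: 23^1 ≡ 23, 23^2 ≡ 23² = 529 ≡ 7, 23^4 ≡ 7² = 49 ≡ 20, 23^8 ≡ 20² = 400 ≡ 23. Since 9 = 8 + 1, 23^9 ≡ 23·23: 23·23 = 529 ≡ 7. So 23^9 ≡ 7 (mod 29).
Hence T⁻¹(23) = 7.

7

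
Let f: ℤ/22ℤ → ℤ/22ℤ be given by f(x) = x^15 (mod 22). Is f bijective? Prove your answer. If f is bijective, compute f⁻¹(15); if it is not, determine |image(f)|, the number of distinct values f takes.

6

f(1) = 1^15 = 1.
f(3): Repeated squaring mod 22: 3^1 ≡ 3, 3^2 ≡ 3² = 9, 3^4 ≡ 9² = 81 ≡ 15, 3^8 ≡ 15² = 225 ≡ 5. Since 15 = 8 + 4 + 2 + 1, 3^15 ≡ 5·15·9·3: 5·15 = 75 ≡ 9, then 9·9 = 81 ≡ 15, then 15·3 = 45 ≡ 1. So 3^15 ≡ 1 (mod 22).
So f(1) = f(3) = 1 while 1 ≠ 3, so f is not injective, hence not bijective.
Since f is not bijective, we determine |image(f)|. Computing x^15 mod 22 for each x (by repeated squaring, reducing mod 22 at every step), the values f(0), f(1), …, f(21) are: 0, 1, 10, 1, 12, 1, 10, 21, 10, 1, 10, 11, 12, 21, 12, 1, 12, 21, 10, 21, 12, 21.
The distinct values are {0, 1, 10, 11, 12, 21}; there are 6 of them.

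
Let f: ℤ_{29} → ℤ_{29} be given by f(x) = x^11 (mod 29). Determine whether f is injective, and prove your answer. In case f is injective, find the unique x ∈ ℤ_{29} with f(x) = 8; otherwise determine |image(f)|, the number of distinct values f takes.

14

Since 29 is prime, the nonzero elements of ℤ_{29} form a cyclic group of order 28.
As gcd(11, 28) = 1, raising to the 11th power is a bijection on this group: if x_1^11 ≡ x_2^11 then (x_1x_2^{−1})^11 = 1, and the only element of order dividing gcd(11, 28) = 1 is 1, so x_1 = x_2.
With f(0) = 0 this makes f injective on all of ℤ_{29}, hence bijective (finite equal-size domain and codomain). In particular f is injective.
Since f is injective, we find the preimage of 8. The inverse of x ↦ x^11 on (ℤ_{29})^× is x ↦ x^23, because 11·23 = 253 = 9·28 + 1 ≡ 1 (mod 28) and x^{28} = 1 for x ≠ 0 (Fermat). So f⁻¹(8) = 8^23 mod 29.
Repeated squaring mod 29: 8^1 ≡ 8, 8^2 ≡ 8² = 64 ≡ 6, 8^4 ≡ 6² = 36 ≡ 7, 8^8 ≡ 7² = 49 ≡ 20, 8^16 ≡ 20² = 400 ≡ 23. Since 23 = 16 + 4 + 2 + 1, 8^23 ≡ 23·7·6·8: 23·7 = 161 ≡ 16, then 16·6 = 96 ≡ 9, then 9·8 = 72 ≡ 14. So 8^23 ≡ 14 (mod 29).
Hence f⁻¹(8) = 14.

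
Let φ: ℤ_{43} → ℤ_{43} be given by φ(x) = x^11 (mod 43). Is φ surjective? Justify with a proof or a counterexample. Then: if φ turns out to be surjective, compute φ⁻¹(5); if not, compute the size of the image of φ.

Since 43 is prime, the nonzero elements of ℤ_{43} form a cyclic group of order 42.
As gcd(11, 42) = 1, raising to the 11th power is a bijection on this group: if u^11 ≡ v^11 then (uv^{−1})^11 = 1, and the only element of order dividing gcd(11, 42) = 1 is 1, so u = v.
With φ(0) = 0 this makes φ injective on all of ℤ_{43}, hence bijective (finite equal-size domain and codomain). In particular φ is surjective.
Since φ is surjective, we find the preimage of 5. The inverse of x ↦ x^11 on (ℤ_{43})^× is x ↦ x^23, because 11·23 = 253 = 6·42 + 1 ≡ 1 (mod 42) and x^{42} = 1 for x ≠ 0 (Fermat). So φ⁻¹(5) = 5^23 mod 43.
Repeated squaring mod 43: 5^1 ≡ 5, 5^2 ≡ 5² = 25, 5^4 ≡ 25² = 625 ≡ 23, 5^8 ≡ 23² = 529 ≡ 13, 5^16 ≡ 13² = 169 ≡ 40. Since 23 = 16 + 4 + 2 + 1, 5^23 ≡ 40·23·25·5: 40·23 = 920 ≡ 17, then 17·25 = 425 ≡ 38, then 38·5 = 190 ≡ 18. So 5^23 ≡ 18 (mod 43).
Hence φ⁻¹(5) = 18.

18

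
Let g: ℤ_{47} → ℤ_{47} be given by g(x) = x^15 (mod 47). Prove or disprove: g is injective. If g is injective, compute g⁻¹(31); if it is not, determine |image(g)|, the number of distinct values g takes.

20

Since 47 is prime, the nonzero elements of ℤ_{47} form a cyclic group of order 46.
As gcd(15, 46) = 1, raising to the 15th power is a bijection on this group: if a^15 ≡ b^15 then (ab^{−1})^15 = 1, and the only element of order dividing gcd(15, 46) = 1 is 1, so a = b.
With g(0) = 0 this makes g injective on all of ℤ_{47}, hence bijective (finite equal-size domain and codomain). In particular g is injective.
Since g is injective, we find the preimage of 31. The inverse of x ↦ x^15 on (ℤ_{47})^× is x ↦ x^43, because 15·43 = 645 = 14·46 + 1 ≡ 1 (mod 46) and x^{46} = 1 for x ≠ 0 (Fermat). So g⁻¹(31) = 31^43 mod 47.
Repeated squaring mod 47: 31^1 ≡ 31, 31^2 ≡ 31² = 961 ≡ 21, 31^4 ≡ 21² = 441 ≡ 18, 31^8 ≡ 18² = 324 ≡ 42, 31^16 ≡ 42² = 1764 ≡ 25, 31^32 ≡ 25² = 625 ≡ 14. Since 43 = 32 + 8 + 2 + 1, 31^43 ≡ 14·42·21·31: 14·42 = 588 ≡ 24, then 24·21 = 504 ≡ 34, then 34·31 = 1054 ≡ 20. So 31^43 ≡ 20 (mod 47).
Hence g⁻¹(31) = 20.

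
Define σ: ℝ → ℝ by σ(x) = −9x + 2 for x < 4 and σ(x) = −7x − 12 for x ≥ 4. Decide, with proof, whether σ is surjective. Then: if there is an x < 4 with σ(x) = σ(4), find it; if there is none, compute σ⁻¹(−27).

Both pieces are strictly decreasing (slopes −9 and −7), so each is injective on its own interval.
The left piece maps (−∞, 4) onto (−34, ∞); the right piece maps [4, ∞) onto (−∞, −40].
The union (−34, ∞) ∪ (−∞, −40] omits the interval between −34 and −40; in particular −34 has no preimage. So σ is not surjective.
Because the two images are disjoint, no x < 4 has σ(x) = σ(4), so we compute σ⁻¹(−27): −27 lies in (−34, ∞), so solve −9x + 2 = −27: x = (−27 − 2)/(−9) = 29/9.

29/9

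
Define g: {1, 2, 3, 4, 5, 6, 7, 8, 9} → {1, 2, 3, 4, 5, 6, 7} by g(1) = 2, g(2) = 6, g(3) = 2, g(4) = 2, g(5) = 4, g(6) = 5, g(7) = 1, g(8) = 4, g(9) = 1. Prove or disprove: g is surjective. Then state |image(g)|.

No element maps to 3, so g is not surjective.
The image of g is {1, 2, 4, 5, 6}, which has 5 elements.

5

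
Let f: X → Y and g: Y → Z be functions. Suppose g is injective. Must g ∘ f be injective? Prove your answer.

No. Take X = {0, 1}, Y = Z = {0, 1, 2}, f(0) = f(1) = 0, and g = identity (injective).
Then (g ∘ f)(0) = (g ∘ f)(1) = 0 with 0 ≠ 1, so g ∘ f is not injective.

not injective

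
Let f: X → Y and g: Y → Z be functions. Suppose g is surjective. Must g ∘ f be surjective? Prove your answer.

No. Take X = {1}, Y = Z = {1, 2, 3, 4}, f(1) = 1, and g = identity (surjective).
Then (g ∘ f)(1) = 1, and 4 ∈ Z has no preimage under g ∘ f, so g ∘ f is not surjective.

not surjective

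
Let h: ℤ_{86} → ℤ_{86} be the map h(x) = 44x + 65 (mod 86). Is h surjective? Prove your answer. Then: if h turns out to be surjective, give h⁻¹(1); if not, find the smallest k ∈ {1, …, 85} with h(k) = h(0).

Since gcd(44, 86) = 2, we have 44x ≡ 0 (mod 2) for all x, so h(x) ≡ 1 (mod 2).
But 0 ≢ 1 (mod 2), so 0 ∈ ℤ_{86} has no preimage. Thus h is not surjective.
Since h is not surjective, we find the least positive k with h(k) = h(0): this means 44k ≡ 0 (mod 86), i.e. 86 ∣ 44k. Since gcd(44, 86) = 2, dividing through by 2 this holds exactly when 43 ∣ 22k, and as gcd(22, 43) = 1, exactly when 43 ∣ k.
The smallest positive such k is 43.

43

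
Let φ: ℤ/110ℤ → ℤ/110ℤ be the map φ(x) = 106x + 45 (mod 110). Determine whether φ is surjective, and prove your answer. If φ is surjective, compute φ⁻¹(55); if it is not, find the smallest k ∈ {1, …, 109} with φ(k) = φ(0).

55

Since gcd(106, 110) = 2, we have 106x ≡ 0 (mod 2) for all x, so φ(x) ≡ 1 (mod 2).
But 0 ≢ 1 (mod 2), so 0 ∈ ℤ/110ℤ has no preimage. Therefore φ is not surjective.
Since φ is not surjective, we find the least positive k with φ(k) = φ(0): this means 106k ≡ 0 (mod 110), i.e. 110 ∣ 106k. Since gcd(106, 110) = 2, dividing through by 2 this holds exactly when 55 ∣ 53k, and as gcd(53, 55) = 1, exactly when 55 ∣ k.
The smallest positive such k is 55.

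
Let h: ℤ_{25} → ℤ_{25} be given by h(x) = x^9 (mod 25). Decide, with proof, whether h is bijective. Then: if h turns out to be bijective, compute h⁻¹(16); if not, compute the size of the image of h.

h(0) = 0^9 = 0.
h(5): Repeated squaring mod 25: 5^1 ≡ 5, 5^2 ≡ 5² = 25 ≡ 0, 5^4 ≡ 0² = 0, 5^8 ≡ 0² = 0. Since 9 = 8 + 1, 5^9 ≡ 0·5: 0·5 = 0. So 5^9 ≡ 0 (mod 25).
So h(0) = h(5) = 0 while 0 ≠ 5, so h is not injective, hence not bijective.
Since h is not bijective, we determine |image(h)|. Computing x^9 mod 25 for each x (by repeated squaring, reducing mod 25 at every step), the values h(0), h(1), …, h(24) are: 0, 1, 12, 8, 19, 0, 21, 7, 3, 14, 0, 16, 2, 23, 9, 0, 11, 22, 18, 4, 0, 6, 17, 13, 24.
The distinct values are {0, 1, 2, 3, 4, 6, 7, 8, 9, 11, 12, 13, 14, 16, 17, 18, 19, 21, 22, 23, 24}; there are 21 of them.

21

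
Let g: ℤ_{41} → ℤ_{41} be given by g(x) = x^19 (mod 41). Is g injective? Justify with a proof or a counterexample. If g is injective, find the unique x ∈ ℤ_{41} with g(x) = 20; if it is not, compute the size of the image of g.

Since 41 is prime, the nonzero elements of ℤ_{41} form a cyclic group of order 40.
As gcd(19, 40) = 1, raising to the 19th power is a bijection on this group: if x_1^19 ≡ x_2^19 then (x_1x_2^{−1})^19 = 1, and the only element of order dividing gcd(19, 40) = 1 is 1, so x_1 = x_2.
With g(0) = 0 this makes g injective on all of ℤ_{41}, hence bijective (finite equal-size domain and codomain). In particular g is injective.
Since g is injective, we find the preimage of 20. The inverse of x ↦ x^19 on (ℤ_{41})^× is x ↦ x^19, because 19·19 = 361 = 9·40 + 1 ≡ 1 (mod 40) and x^{40} = 1 for x ≠ 0 (Fermat). So g⁻¹(20) = 20^19 mod 41.
Repeated squaring mod 41: 20^1 ≡ 20, 20^2 ≡ 20² = 400 ≡ 31, 20^4 ≡ 31² = 961 ≡ 18, 20^8 ≡ 18² = 324 ≡ 37, 20^16 ≡ 37² = 1369 ≡ 16. Since 19 = 16 + 2 + 1, 20^19 ≡ 16·31·20: 16·31 = 496 ≡ 4, then 4·20 = 80 ≡ 39. So 20^19 ≡ 39 (mod 41).
Hence g⁻¹(20) = 39.

39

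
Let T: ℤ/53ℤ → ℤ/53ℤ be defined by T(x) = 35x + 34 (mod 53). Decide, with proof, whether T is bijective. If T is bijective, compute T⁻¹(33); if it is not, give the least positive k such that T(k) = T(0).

If T(s) = T(t), then 35s ≡ 35t (mod 53). Because gcd(35, 53) = 1, we may cancel 35 to get s ≡ t (mod 53).
We now compute 35⁻¹ mod 53 explicitly. Euclid's algorithm: 53 = 1·35 + 18, 35 = 1·18 + 17, 18 = 1·17 + 1; back-substituting gives 1 = 50·35 − 33·53, so 35⁻¹ ≡ 50 (mod 53).
For any y ∈ ℤ/53ℤ, x = 50(y − 34) mod 53 satisfies T(x) = 35·50(y − 34) + 34 ≡ y (since 35·50 ≡ 1 mod 53). So every y has a preimage.
Thus T is bijective.
Since T is bijective, we compute T⁻¹(33): solve 35x + 34 ≡ 33 (mod 53), i.e. 35x ≡ 52 (mod 53).
Multiplying by 35⁻¹ = 50 gives x ≡ 50·52 = 2600 = 49·53 + 3 ≡ 3 (mod 53).
Check: T(3) = 35·3 + 34 = 139 = 2·53 + 33 ≡ 33 (mod 53).

3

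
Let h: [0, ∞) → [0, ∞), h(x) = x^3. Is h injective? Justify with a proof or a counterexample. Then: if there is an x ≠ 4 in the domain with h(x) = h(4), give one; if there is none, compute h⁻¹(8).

On [0, ∞), x ↦ x^3 is strictly increasing, so h(u) = h(v) forces u = v. So h is injective.
Since x ↦ x^3 is strictly increasing on [0, ∞), it is injective there, so no x ≠ 4 in the domain has h(x) = h(4). We therefore compute h⁻¹(8) = 8^{1/3} = 2 (indeed 2^3 = 8).

2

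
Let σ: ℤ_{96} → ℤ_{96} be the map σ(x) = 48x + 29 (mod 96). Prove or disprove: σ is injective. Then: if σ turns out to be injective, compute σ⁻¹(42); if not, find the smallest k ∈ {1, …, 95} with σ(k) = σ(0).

2

We have gcd(48, 96) = 48 > 1. Taking x_1 = 0 and x_2 = 2: σ(0) = 29 and σ(2) = 48·2 + 29 = 125 ≡ 29 (mod 96).
So σ(0) = σ(2) while 0 ≠ 2, hence σ is not injective.
Since σ is not injective, we find the least positive k with σ(k) = σ(0): this means 48k ≡ 0 (mod 96), i.e. 96 ∣ 48k. Since gcd(48, 96) = 48, dividing through by 48 this holds exactly when 2 ∣ k.
The smallest positive such k is 2.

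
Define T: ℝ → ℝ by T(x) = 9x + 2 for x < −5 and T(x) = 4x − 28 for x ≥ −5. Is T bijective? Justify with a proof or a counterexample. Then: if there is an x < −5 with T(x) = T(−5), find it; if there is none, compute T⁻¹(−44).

-50/9

Both pieces are strictly increasing (slopes 9 and 4), so each is injective on its own interval.
The left piece maps (−∞, −5) onto (−∞, −43); the right piece maps [−5, ∞) onto [−48, ∞).
These images overlap. In particular T(−5) = −48 (right piece), and solving 9x + 2 = −48 on the left piece gives x = −50/9 < −5.
So T(−50/9) = T(−5) with −50/9 ≠ −5, and T is not injective, hence not bijective. This x = −50/9 is the requested value below −5.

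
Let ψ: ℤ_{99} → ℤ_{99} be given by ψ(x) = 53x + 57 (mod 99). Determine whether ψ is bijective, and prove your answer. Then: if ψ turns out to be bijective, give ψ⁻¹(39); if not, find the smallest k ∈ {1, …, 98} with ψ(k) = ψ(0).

9

Recall: ψ is injective if ψ(s) = ψ(t) implies s = t.
Suppose ψ(s) = ψ(t) in ℤ_{99}. Then 53s + 57 ≡ 53t + 57 (mod 99), thus 53(s − t) ≡ 0 (mod 99).
Since gcd(53, 99) = 1, 53 is invertible modulo 99, thus s − t ≡ 0 (mod 99), i.e. s = t.
We now compute 53⁻¹ mod 99 explicitly. Euclid's algorithm: 99 = 1·53 + 46, 53 = 1·46 + 7, 46 = 6·7 + 4, 7 = 1·4 + 3, 4 = 1·3 + 1; back-substituting gives 1 = 71·53 − 38·99, so 53⁻¹ ≡ 71 (mod 99).
For any y ∈ ℤ_{99}, x = 71(y − 57) mod 99 satisfies ψ(x) = 53·71(y − 57) + 57 ≡ y (since 53·71 ≡ 1 mod 99). So every y has a preimage.
Hence ψ is bijective.
Since ψ is bijective, we compute ψ⁻¹(39): solve 53x + 57 ≡ 39 (mod 99), i.e. 53x ≡ 81 (mod 99).
Multiplying by 53⁻¹ = 71 gives x ≡ 71·81 = 5751 = 58·99 + 9 ≡ 9 (mod 99).
Check: ψ(9) = 53·9 + 57 = 534 = 5·99 + 39 ≡ 39 (mod 99).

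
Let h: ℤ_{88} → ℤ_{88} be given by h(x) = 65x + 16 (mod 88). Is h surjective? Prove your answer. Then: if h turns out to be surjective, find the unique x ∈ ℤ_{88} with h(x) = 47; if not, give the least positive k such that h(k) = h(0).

Since gcd(65, 88) = 1, 65 is invertible modulo 88. Euclid's algorithm: 88 = 1·65 + 23, 65 = 2·23 + 19, 23 = 1·19 + 4, 19 = 4·4 + 3, 4 = 1·3 + 1; back-substituting gives 1 = 65·65 − 48·88, so 65⁻¹ ≡ 65 (mod 88).
Then y ↦ 65(y − 16) is a two-sided inverse to h, so every y ∈ ℤ_{88} has a preimage.
So h is surjective.
Since h is surjective, we find h⁻¹(47): we need 65x ≡ 47 − 16 ≡ 31 (mod 88). Using 65⁻¹ = 65: x ≡ 65·31 = 2015 = 22·88 + 79, so x = 79.
Check: h(79) = 65·79 + 16 = 5151 = 58·88 + 47 ≡ 47 (mod 88).

79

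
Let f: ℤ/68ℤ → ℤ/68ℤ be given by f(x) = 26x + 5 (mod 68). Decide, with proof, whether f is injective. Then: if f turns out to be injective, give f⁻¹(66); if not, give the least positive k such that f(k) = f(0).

We have gcd(26, 68) = 2 > 1. Taking a = 0 and b = 34: f(0) = 5 and f(34) = 26·34 + 5 = 889 ≡ 5 (mod 68).
So f(0) = f(34) while 0 ≠ 34, so f is not injective.
Since f is not injective, we find the least positive k with f(k) = f(0): this means 26k ≡ 0 (mod 68), i.e. 68 ∣ 26k. Since gcd(26, 68) = 2, dividing through by 2 this holds exactly when 34 ∣ 13k, and as gcd(13, 34) = 1, exactly when 34 ∣ k.
The smallest positive such k is 34.

34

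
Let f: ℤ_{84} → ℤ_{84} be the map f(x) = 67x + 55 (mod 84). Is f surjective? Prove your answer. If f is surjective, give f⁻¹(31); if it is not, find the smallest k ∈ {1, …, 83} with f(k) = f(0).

Recall that f is surjective if every y in the codomain equals f(x) for some x in the domain.
Since gcd(67, 84) = 1, 67 is invertible modulo 84. Euclid's algorithm: 84 = 1·67 + 17, 67 = 3·17 + 16, 17 = 1·16 + 1; back-substituting gives 1 = 79·67 − 63·84, so 67⁻¹ ≡ 79 (mod 84).
Then y ↦ 79(y − 55) is a two-sided inverse to f, so every y ∈ ℤ_{84} has a preimage.
Hence f is surjective.
Since f is surjective, we compute f⁻¹(31): solve 67x + 55 ≡ 31 (mod 84), i.e. 67x ≡ 60 (mod 84).
Multiplying by 67⁻¹ = 79 gives x ≡ 79·60 = 4740 = 56·84 + 36 ≡ 36 (mod 84).
Check: f(36) = 67·36 + 55 = 2467 = 29·84 + 31 ≡ 31 (mod 84).

36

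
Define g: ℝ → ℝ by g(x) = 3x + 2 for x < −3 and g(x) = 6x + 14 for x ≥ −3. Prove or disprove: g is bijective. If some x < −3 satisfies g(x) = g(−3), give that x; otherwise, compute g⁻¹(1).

-13/6

Both pieces are strictly increasing (slopes 3 and 6), so each is injective on its own interval.
The left piece maps (−∞, −3) onto (−∞, −7); the right piece maps [−3, ∞) onto [−4, ∞).
The images leave a gap (−7 has no preimage), so g is not surjective, hence not bijective.
Because the two images are disjoint, no x < −3 has g(x) = g(−3), so we compute g⁻¹(1): 1 lies in [−4, ∞), so solve 6x + 14 = 1: x = (1 − 14)/6 = −13/6.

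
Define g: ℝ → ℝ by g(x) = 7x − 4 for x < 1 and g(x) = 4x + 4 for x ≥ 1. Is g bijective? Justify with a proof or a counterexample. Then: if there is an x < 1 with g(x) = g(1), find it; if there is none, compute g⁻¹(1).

5/7

Both pieces are strictly increasing (slopes 7 and 4), so each is injective on its own interval.
The left piece maps (−∞, 1) onto (−∞, 3); the right piece maps [1, ∞) onto [8, ∞).
The images leave a gap (3 has no preimage), so g is not surjective, hence not bijective.
Because the two images are disjoint, no x < 1 has g(x) = g(1), so we compute g⁻¹(1): 1 lies in (−∞, 3), so solve 7x − 4 = 1: x = (1 + 4)/7 = 5/7.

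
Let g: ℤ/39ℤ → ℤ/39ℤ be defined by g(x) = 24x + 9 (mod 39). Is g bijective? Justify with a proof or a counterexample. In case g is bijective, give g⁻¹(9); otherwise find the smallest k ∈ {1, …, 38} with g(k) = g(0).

13

We have gcd(24, 39) = 3 > 1. Taking s = 0 and t = 13: g(0) = 9 and g(13) = 24·13 + 9 = 321 ≡ 9 (mod 39).
So g(0) = g(13) while 0 ≠ 13, hence g is not injective, hence not bijective.
Since g is not bijective, we find the least positive k with g(k) = g(0): this means 24k ≡ 0 (mod 39), i.e. 39 ∣ 24k. Since gcd(24, 39) = 3, dividing through by 3 this holds exactly when 13 ∣ 8k, and as gcd(8, 13) = 1, exactly when 13 ∣ k.
The smallest positive such k is 13.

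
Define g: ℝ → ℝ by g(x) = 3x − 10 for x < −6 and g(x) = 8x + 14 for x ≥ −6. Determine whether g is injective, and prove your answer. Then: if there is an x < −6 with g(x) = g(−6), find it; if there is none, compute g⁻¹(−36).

-8

Both pieces are strictly increasing (slopes 3 and 8), so each is injective on its own interval.
The left piece maps (−∞, −6) onto (−∞, −28); the right piece maps [−6, ∞) onto [−34, ∞).
These images overlap. In particular g(−6) = −34 (right piece), and solving 3x − 10 = −34 on the left piece gives x = −8 < −6.
So g(−8) = g(−6) with −8 ≠ −6, and g is not injective. This x = −8 is the requested value below −6.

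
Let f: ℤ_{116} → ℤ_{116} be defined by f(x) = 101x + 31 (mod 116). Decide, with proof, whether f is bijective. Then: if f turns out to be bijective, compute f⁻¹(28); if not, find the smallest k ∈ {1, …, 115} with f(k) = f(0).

By definition, injectivity means: for all s, t in the domain, f(s) = f(t) implies s = t.
Suppose f(s) = f(t) in ℤ_{116}. Then 101s + 31 ≡ 101t + 31 (mod 116), therefore 101(s − t) ≡ 0 (mod 116).
Since gcd(101, 116) = 1, 101 is invertible modulo 116, therefore s − t ≡ 0 (mod 116), i.e. s = t.
We now compute 101⁻¹ mod 116 explicitly. Euclid's algorithm: 116 = 1·101 + 15, 101 = 6·15 + 11, 15 = 1·11 + 4, 11 = 2·4 + 3, 4 = 1·3 + 1; back-substituting gives 1 = 85·101 − 74·116, so 101⁻¹ ≡ 85 (mod 116).
Then y ↦ 85(y − 31) is a two-sided inverse to f, so every y ∈ ℤ_{116} has a preimage.
Thus f is bijective.
Since f is bijective, we find f⁻¹(28): we need 101x ≡ 28 − 31 ≡ 113 (mod 116). Using 101⁻¹ = 85: x ≡ 85·113 = 9605 = 82·116 + 93, so x = 93.
Check: f(93) = 101·93 + 31 = 9424 = 81·116 + 28 ≡ 28 (mod 116).

93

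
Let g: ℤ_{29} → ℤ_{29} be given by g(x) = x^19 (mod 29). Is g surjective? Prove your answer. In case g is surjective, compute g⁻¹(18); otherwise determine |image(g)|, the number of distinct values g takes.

Since 29 is prime, the nonzero elements of ℤ_{29} form a cyclic group of order 28.
As gcd(19, 28) = 1, raising to the 19th power is a bijection on this group: if a^19 ≡ b^19 then (ab^{−1})^19 = 1, and the only element of order dividing gcd(19, 28) = 1 is 1, so a = b.
With g(0) = 0 this makes g injective on all of ℤ_{29}, hence bijective (finite equal-size domain and codomain). In particular g is surjective.
Since g is surjective, we find the preimage of 18. The inverse of x ↦ x^19 on (ℤ_{29})^× is x ↦ x^3, because 19·3 = 57 = 2·28 + 1 ≡ 1 (mod 28) and x^{28} = 1 for x ≠ 0 (Fermat). So g⁻¹(18) = 18^3 mod 29.
Repeated squaring mod 29: 18^1 ≡ 18, 18^2 ≡ 18² = 324 ≡ 5. Since 3 = 2 + 1, 18^3 ≡ 5·18: 5·18 = 90 ≡ 3. So 18^3 ≡ 3 (mod 29).
Hence g⁻¹(18) = 3.

3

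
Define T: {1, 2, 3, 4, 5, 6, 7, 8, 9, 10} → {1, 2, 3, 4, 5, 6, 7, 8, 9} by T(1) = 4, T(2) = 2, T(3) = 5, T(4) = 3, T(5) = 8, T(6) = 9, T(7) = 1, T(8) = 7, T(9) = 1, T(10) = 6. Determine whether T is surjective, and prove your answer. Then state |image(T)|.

9

Every element of the codomain has a preimage: 1 = T(7), 2 = T(2), 3 = T(4), 4 = T(1), 5 = T(3), 6 = T(10), 7 = T(8), 8 = T(5), 9 = T(6).
Thus T is surjective.
The image of T is {1, 2, 3, 4, 5, 6, 7, 8, 9}, which has 9 elements.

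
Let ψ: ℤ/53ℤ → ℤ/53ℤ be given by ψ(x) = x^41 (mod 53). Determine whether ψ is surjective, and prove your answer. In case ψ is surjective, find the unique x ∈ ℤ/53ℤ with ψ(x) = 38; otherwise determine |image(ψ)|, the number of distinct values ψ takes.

Since 53 is prime, the nonzero elements of ℤ/53ℤ form a cyclic group of order 52.
As gcd(41, 52) = 1, raising to the 41st power is a bijection on this group: if x_1^41 ≡ x_2^41 then (x_1x_2^{−1})^41 = 1, and the only element of order dividing gcd(41, 52) = 1 is 1, so x_1 = x_2.
With ψ(0) = 0 this makes ψ injective on all of ℤ/53ℤ, hence bijective (finite equal-size domain and codomain). In particular ψ is surjective.
Since ψ is surjective, we find the preimage of 38. The inverse of x ↦ x^41 on (ℤ/53ℤ)^× is x ↦ x^33, because 41·33 = 1353 = 26·52 + 1 ≡ 1 (mod 52) and x^{52} = 1 for x ≠ 0 (Fermat). So ψ⁻¹(38) = 38^33 mod 53.
Repeated squaring mod 53: 38^1 ≡ 38, 38^2 ≡ 38² = 1444 ≡ 13, 38^4 ≡ 13² = 169 ≡ 10, 38^8 ≡ 10² = 100 ≡ 47, 38^16 ≡ 47² = 2209 ≡ 36, 38^32 ≡ 36² = 1296 ≡ 24. Since 33 = 32 + 1, 38^33 ≡ 24·38: 24·38 = 912 ≡ 11. So 38^33 ≡ 11 (mod 53).
Hence ψ⁻¹(38) = 11.

11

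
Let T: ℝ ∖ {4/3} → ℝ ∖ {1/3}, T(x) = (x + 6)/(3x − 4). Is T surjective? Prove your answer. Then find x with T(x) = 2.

14/5

For any y ≠ 1/3, solving y(3x − 4) = x + 6 for x gives a well-defined x ≠ 4/3. So T is surjective.
Solving T(x) = 2: cross-multiplying gives x + 6 = 2(3x − 4), which rearranges to −5x = −14, so x = 14/5.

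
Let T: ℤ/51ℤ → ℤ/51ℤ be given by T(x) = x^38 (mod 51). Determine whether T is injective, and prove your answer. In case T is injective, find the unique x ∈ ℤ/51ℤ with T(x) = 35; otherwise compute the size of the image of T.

T(7): Repeated squaring mod 51: 7^1 ≡ 7, 7^2 ≡ 7² = 49, 7^4 ≡ 49² = 2401 ≡ 4, 7^8 ≡ 4² = 16, 7^16 ≡ 16² = 256 ≡ 1, 7^32 ≡ 1² = 1. Since 38 = 32 + 4 + 2, 7^38 ≡ 1·4·49: 1·4 = 4, then 4·49 = 196 ≡ 43. So 7^38 ≡ 43 (mod 51).
T(10): Repeated squaring mod 51: 10^1 ≡ 10, 10^2 ≡ 10² = 100 ≡ 49, 10^4 ≡ 49² = 2401 ≡ 4, 10^8 ≡ 4² = 16, 10^16 ≡ 16² = 256 ≡ 1, 10^32 ≡ 1² = 1. Since 38 = 32 + 4 + 2, 10^38 ≡ 1·4·49: 1·4 = 4, then 4·49 = 196 ≡ 43. So 10^38 ≡ 43 (mod 51).
So T(7) = T(10) = 43 while 7 ≠ 10, so T is not injective.
Since T is not injective, we determine |image(T)|. Computing x^38 mod 51 for each x (by repeated squaring, reducing mod 51 at every step), the values T(0), T(1), …, T(50) are: 0, 1, 13, 15, 16, 19, 42, 43, 4, 21, 43, 25, 36, 16, 49, 30, 1, 34, 18, 13, 49, 33, 19, 25, 9, 4, 4, 9, 25, 19, 33, 49, 13, 18, 34, 1, 30, 49, 16, 36, 25, 43, 21, 4, 43, 42, 19, 16, 15, 13, 1.
The distinct values are {0, 1, 4, 9, 13, 15, 16, 18, 19, 21, 25, 30, 33, 34, 36, 42, 43, 49}; there are 18 of them.

18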